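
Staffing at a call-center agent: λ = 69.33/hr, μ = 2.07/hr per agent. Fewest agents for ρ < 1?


Stability requires cμ > λ ⇔ c > λ/μ.
λ/μ = 69.33/2.07 = 33.4928
Minimum integer c = ⌊33.4928⌋ + 1 = 34
Check: 34·2.07 = 70.38 > 69.33, while 33·2.07 = 68.31 ≤ 69.33

Final: 34 servers


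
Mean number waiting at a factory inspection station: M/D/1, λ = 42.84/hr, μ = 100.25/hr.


ρ = 42.84/100.25 = 0.4273
M/D/1: Lq = ρ²/(2(1−ρ)) = 0.1826/(2·0.5727) = 0.15944

Final: 0.15944


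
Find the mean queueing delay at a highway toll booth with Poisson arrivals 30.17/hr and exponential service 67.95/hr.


ρ = 30.17/67.95 = 0.4440
Wq = ρ/(μ−λ) = 0.4440/(67.95 − 30.17) = 0.4440/37.78 = 0.01175 hr

Final: 0.01175 hr


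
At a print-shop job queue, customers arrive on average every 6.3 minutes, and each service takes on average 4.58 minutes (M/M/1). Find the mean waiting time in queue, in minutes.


λ = 60/6.3 = 9.5238 /hr
μ = 60/4.58 = 13.1004 /hr
ρ = λ/μ = 9.5238/13.1004 = 0.7270
Wq = ρ/(μ−λ) = 0.7270/(13.1004−9.5238) = 0.20326 hr
In minutes: 0.20326·60 = 12.196 min

Final: 12.196 min


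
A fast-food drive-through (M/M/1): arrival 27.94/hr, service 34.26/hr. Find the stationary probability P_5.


ρ = 27.94/34.26 = 0.8155
P_n = (1−ρ)·ρ^n = (1 − 0.8155)·0.8155^5 = 0.1845·0.360741 = 0.066546

Final: 0.066546


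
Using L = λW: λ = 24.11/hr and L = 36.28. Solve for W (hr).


W = L/λ = 36.28/24.11 = 1.5048 hr

Final: 1.5048 hr


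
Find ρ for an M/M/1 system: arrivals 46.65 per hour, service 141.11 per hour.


ρ = λ/μ = 46.65/141.11 = 0.3306

Final: 0.3306


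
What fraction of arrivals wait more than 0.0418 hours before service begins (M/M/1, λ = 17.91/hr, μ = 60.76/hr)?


ρ = 17.91/60.76 = 0.2948
P(Wq > t) = ρ·e^{−(μ−λ)t} = 0.2948·e^{−1.7911}
= 0.2948·0.166772 = 0.049159

Final: 0.049159


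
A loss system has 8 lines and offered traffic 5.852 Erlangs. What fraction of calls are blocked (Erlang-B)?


B(c,a) = (a^c/c!) / Σ_{k=0}^{c} a^k/k!
a^8/8! = 34.112537
Σ terms (k=0..8): 1.00000 + 5.85200 + 17.12295 + 33.40117 + 48.86591 + 57.19267 + 55.78191 + 46.63368 + 34.11254 = 299.962834
B = 34.112537/299.962834 = 0.113723

Final: 0.113723


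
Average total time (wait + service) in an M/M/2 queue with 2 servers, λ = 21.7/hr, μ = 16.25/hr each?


a = 1.3354; ρ = 0.6677; P₀ = 0.199262
Lq = P₀·a^c·ρ/(c!(1−ρ)²) = 1.07424
Wq = Lq/λ = 1.07424/21.7 = 0.04950 hr
W = Wq + 1/μ = 0.04950 + 0.06154 = 0.11104 hr

Final: 0.11104 hr


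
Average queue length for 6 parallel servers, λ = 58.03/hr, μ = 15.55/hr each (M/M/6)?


a = λ/μ = 3.7318; ρ = a/6 = 0.6220
P₀ = 0.022526
Lq = P₀·a^c·ρ / (c!·(1−ρ)²) = 0.022526·2701.05273·0.6220/(720·0.14291)
= 0.36779

Final: 0.36779


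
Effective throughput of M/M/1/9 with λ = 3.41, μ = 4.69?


ρ = 0.7271; P_K = (1−ρ)ρ^9/(1−ρ^10) = 0.016165
λ_eff = λ(1 − P_K) = 3.41·(1 − 0.016165) = 3.41·0.983835 = 3.3549 /hr

Final: 3.3549 /hr


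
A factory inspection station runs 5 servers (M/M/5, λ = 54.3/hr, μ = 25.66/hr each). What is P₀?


a = λ/μ = 54.3/25.66 = 2.1161; ρ = a/c = 0.4232
Σ_{k=0}^{4} a^k/k! (terms k=0..4) = 1.00000 + 2.11613 + 2.23901 + 1.57935 + 0.83553 = 7.77002
Tail: a^5/(5!(1−ρ)) = 42.43419/(120·0.5768) = 0.61310
P₀ = 1/(7.77002 + 0.61310) = 1/8.38312 = 0.119287

Final: 0.119287


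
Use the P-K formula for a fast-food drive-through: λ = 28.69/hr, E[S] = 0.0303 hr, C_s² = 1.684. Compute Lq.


ρ = λ·E[S] = 28.69·0.0303 = 0.8693
Lq = ρ²(1+C_s²)/(2(1−ρ)) = 0.7557·(1+1.684)/(2·0.1307)
= 0.7557·2.6840/0.2614 = 7.75973

Final: 7.75973


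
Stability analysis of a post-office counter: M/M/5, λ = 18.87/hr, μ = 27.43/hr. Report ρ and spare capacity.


Total capacity cμ = 5·27.43 = 137.15/hr
ρ = λ/(cμ) = 18.87/137.15 = 0.1376
Stable ⇔ ρ < 1: YES
Spare capacity = cμ − λ = 137.15 − 18.87 = 118.28/hr

Final: ρ = 0.1376; stable; margin = 118.28/hr


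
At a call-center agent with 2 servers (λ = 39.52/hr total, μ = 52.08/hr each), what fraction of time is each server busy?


ρ = λ/(cμ) = 39.52/(2·52.08) = 39.52/104.16 = 0.3794

Final: 0.3794


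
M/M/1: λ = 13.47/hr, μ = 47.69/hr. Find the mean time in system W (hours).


W = 1/(μ−λ) = 1/(47.69 − 13.47) = 1/34.22 = 0.02922 hr

Final: 0.02922 hr


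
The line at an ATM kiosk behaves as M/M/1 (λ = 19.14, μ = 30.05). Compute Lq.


ρ = 19.14/30.05 = 0.6369
Lq = ρ²/(1−ρ) = 0.4057/0.3631 = 1.1174

Final: 1.1174


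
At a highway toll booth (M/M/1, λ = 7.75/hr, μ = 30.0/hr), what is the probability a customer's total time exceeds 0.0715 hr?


W ~ Exponential(μ−λ) for M/M/1.
μ − λ = 30.0 − 7.75 = 22.2500
P(W > t) = e^{−(μ−λ)t} = e^{−1.5909} = 0.203747

Final: 0.203747


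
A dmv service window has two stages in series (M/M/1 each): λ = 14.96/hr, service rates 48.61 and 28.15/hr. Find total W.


Each node sees arrival rate λ = 14.96/hr (tandem ⇒ throughput preserved).
W₁ = 1/(μ₁−λ) = 1/(48.61−14.96) = 0.02972 hr
W₂ = 1/(μ₂−λ) = 1/(28.15−14.96) = 0.07582 hr
W_total = W₁ + W₂ = 0.02972 + 0.07582 = 0.10553 hr

Final: 0.10553 hr


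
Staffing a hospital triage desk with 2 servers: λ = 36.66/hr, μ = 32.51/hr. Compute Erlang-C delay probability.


a = λ/μ = 1.1277; ρ = a/2 = 0.5638
P₀ = 0.278914 (from M/M/c formula)
C(c,a) = [a^c/(c!(1−ρ))]·P₀ = [1.27160/(2·0.4362)]·0.278914
= 1.45768·0.278914 = 0.406567

Final: 0.406567


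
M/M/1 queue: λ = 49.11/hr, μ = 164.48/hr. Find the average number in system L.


ρ = λ/μ = 49.11/164.48 = 0.2986
L = ρ/(1−ρ) = 0.2986/(1 − 0.2986) = 0.2986/0.7014 = 0.4257

Final: 0.4257


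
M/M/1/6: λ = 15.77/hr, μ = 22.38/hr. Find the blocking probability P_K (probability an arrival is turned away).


ρ = λ/μ = 15.77/22.38 = 0.7046
P_K = (1−ρ)ρ^K/(1−ρ^(K+1)) = (0.2954·0.122414)/(1 − 0.086258)
= 0.036155/0.913742 = 0.039568

Final: 0.039568


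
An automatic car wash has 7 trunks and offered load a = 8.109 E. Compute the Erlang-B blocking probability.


B(c,a) = (a^c/c!) / Σ_{k=0}^{c} a^k/k!
a^7/7! = 457.446771
Σ terms (k=0..7): 1.00000 + 8.10900 + 32.87794 + 88.86907 + 180.15983 + 292.18321 + 394.88561 + 457.44677 = 1455.531432
B = 457.446771/1455.531432 = 0.314282

Final: 0.314282


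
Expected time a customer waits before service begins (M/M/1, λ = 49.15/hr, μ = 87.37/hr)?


ρ = 49.15/87.37 = 0.5626
Wq = ρ/(μ−λ) = 0.5626/(87.37 − 49.15) = 0.5626/38.22 = 0.01472 hr

Final: 0.01472 hr


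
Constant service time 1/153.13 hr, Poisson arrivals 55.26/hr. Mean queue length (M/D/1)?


ρ = 55.26/153.13 = 0.3609
M/D/1: Lq = ρ²/(2(1−ρ)) = 0.1302/(2·0.6391) = 0.10188

Final: 0.10188


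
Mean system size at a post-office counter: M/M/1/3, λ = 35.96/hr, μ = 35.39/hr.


ρ = 35.96/35.39 = 1.0161
L = ρ[1 − (K+1)ρ^K + Kρ^(K+1)] / [(1−ρ)(1−ρ^(K+1))]
Numerator: 1.0161·(1 − 4·1.049101 + 3·1.065998) = 0.001616
Denominator: (-0.01611)·(-0.065998) = 0.001063
L = 0.001616/0.001063 = 1.5200

Final: 1.5200


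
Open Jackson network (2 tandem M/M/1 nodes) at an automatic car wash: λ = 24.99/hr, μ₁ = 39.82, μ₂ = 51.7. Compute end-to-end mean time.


Each node sees arrival rate λ = 24.99/hr (tandem ⇒ throughput preserved).
W₁ = 1/(μ₁−λ) = 1/(39.82−24.99) = 0.06743 hr
W₂ = 1/(μ₂−λ) = 1/(51.7−24.99) = 0.03744 hr
W_total = W₁ + W₂ = 0.06743 + 0.03744 = 0.10487 hr

Final: 0.10487 hr


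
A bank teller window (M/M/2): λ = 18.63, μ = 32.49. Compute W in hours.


a = 0.5734; ρ = 0.2867; P₀ = 0.554360
Lq = P₀·a^c·ρ/(c!(1−ρ)²) = 0.05135
Wq = Lq/λ = 0.05135/18.63 = 0.002757 hr
W = Wq + 1/μ = 0.002757 + 0.03078 = 0.03354 hr

Final: 0.03354 hr


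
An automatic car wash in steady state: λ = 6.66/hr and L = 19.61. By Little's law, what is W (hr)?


W = L/λ = 19.61/6.66 = 2.9444 hr

Final: 2.9444 hr


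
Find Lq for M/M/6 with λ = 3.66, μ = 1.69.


a = λ/μ = 2.1657; ρ = a/6 = 0.3609
P₀ = 0.114397
Lq = P₀·a^c·ρ / (c!·(1−ρ)²) = 0.114397·103.17305·0.3609/(720·0.40839)
= 0.01449

Final: 0.01449


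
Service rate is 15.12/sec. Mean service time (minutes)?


Mean service time = 1/μ = 1/15.12 second = 0.06614 second
In minutes: 0.06614 × 0.0166667 = 0.001102 min

Final: 0.001102 min


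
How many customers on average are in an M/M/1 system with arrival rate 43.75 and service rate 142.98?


ρ = λ/μ = 43.75/142.98 = 0.3060
L = ρ/(1−ρ) = 0.3060/(1 − 0.3060) = 0.3060/0.6940 = 0.4409

Final: 0.4409


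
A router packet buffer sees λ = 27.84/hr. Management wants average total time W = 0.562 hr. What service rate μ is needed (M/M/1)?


W = 1/(μ−λ) ⇒ μ − λ = 1/W = 1/0.562 = 1.7794
μ = λ + 1/W = 27.84 + 1.7794 = 29.6194 per hr

Final: 29.6194 /hr


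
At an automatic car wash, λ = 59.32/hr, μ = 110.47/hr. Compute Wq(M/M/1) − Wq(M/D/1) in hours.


ρ = 59.32/110.47 = 0.5370
Wq(M/M/1) = ρ/(μ−λ) = 0.5370/51.15 = 0.01050 hr
Wq(M/D/1) = ρ/(2(μ−λ)) = 0.005249 hr
Savings = 0.01050 − 0.005249 = 0.005249 hr

Final: 0.005249 hr


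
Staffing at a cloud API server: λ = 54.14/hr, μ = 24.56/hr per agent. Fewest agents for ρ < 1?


Stability requires cμ > λ ⇔ c > λ/μ.
λ/μ = 54.14/24.56 = 2.2044
Minimum integer c = ⌊2.2044⌋ + 1 = 3
Check: 3·24.56 = 73.68 > 54.14, while 2·24.56 = 49.12 ≤ 54.14

Final: 3 servers


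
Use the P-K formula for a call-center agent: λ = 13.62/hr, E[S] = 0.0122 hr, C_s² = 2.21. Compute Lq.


ρ = λ·E[S] = 13.62·0.0122 = 0.1662
Lq = ρ²(1+C_s²)/(2(1−ρ)) = 0.02761·(1+2.21)/(2·0.8338)
= 0.02761·3.2100/1.6677 = 0.05315

Final: 0.05315


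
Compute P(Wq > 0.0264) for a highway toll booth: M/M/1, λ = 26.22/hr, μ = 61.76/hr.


ρ = 26.22/61.76 = 0.4245
P(Wq > t) = ρ·e^{−(μ−λ)t} = 0.4245·e^{−0.9383}
= 0.4245·0.391310 = 0.166129

Final: 0.166129


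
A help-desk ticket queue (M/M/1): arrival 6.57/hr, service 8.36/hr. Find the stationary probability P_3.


ρ = 6.57/8.36 = 0.7859
P_n = (1−ρ)·ρ^n = (1 − 0.7859)·0.7859^3 = 0.2141·0.485375 = 0.103926

Final: 0.103926


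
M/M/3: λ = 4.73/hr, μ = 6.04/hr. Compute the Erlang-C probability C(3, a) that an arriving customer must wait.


a = λ/μ = 0.7831; ρ = a/3 = 0.2610
P₀ = 0.454946 (from M/M/c formula)
C(c,a) = [a^c/(c!(1−ρ))]·P₀ = [0.48026/(6·0.7390)]·0.454946
= 0.10832·0.454946 = 0.049279

Final: 0.049279


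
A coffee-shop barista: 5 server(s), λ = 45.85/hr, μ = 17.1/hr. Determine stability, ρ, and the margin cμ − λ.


Total capacity cμ = 5·17.1 = 85.50/hr
ρ = λ/(cμ) = 45.85/85.50 = 0.5363
Stable ⇔ ρ < 1: YES
Spare capacity = cμ − λ = 85.50 − 45.85 = 39.65/hr

Final: ρ = 0.5363; stable; margin = 39.65/hr


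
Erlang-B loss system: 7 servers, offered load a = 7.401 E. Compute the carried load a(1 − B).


B(7,7.401) = 0.273307 (Erlang-B)
Carried load = a(1 − B) = 7.401·(1 − 0.273307) = 7.401·0.726693 = 5.3783 E

Final: 5.3783 Erlangs


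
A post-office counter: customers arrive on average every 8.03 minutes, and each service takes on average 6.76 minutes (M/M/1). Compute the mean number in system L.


λ = 60/8.03 = 7.4720 /hr
μ = 60/6.76 = 8.8757 /hr
ρ = λ/μ = 7.4720/8.8757 = 0.8418
L = ρ/(1−ρ) = 0.8418/0.1582 = 5.3228

Final: 5.3228


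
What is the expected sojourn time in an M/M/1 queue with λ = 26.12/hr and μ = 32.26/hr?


W = 1/(μ−λ) = 1/(32.26 − 26.12) = 1/6.14 = 0.1629 hr

Final: 0.1629 hr


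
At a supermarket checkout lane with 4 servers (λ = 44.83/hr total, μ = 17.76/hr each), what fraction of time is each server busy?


ρ = λ/(cμ) = 44.83/(4·17.76) = 44.83/71.04 = 0.6311

Final: 0.6311


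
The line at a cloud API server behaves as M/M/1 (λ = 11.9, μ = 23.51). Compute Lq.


ρ = 11.9/23.51 = 0.5062
Lq = ρ²/(1−ρ) = 0.2562/0.4938 = 0.5188

Final: 0.5188


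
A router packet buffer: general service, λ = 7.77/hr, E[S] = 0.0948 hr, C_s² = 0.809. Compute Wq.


ρ = λ·E[S] = 7.77·0.0948 = 0.7366
E[S²] = E[S]²(1+C_s²) = 0.0948²·(1+0.809) = 0.016258
Wq = λ·E[S²]/(2(1−ρ)) = 7.77·0.016258/(2·0.2634) = 0.23979 hr

Final: 0.23979 hr


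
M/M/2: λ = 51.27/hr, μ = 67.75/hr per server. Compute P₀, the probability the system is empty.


a = λ/μ = 51.27/67.75 = 0.7568; ρ = a/c = 0.3784
Σ_{k=0}^{1} a^k/k! (terms k=0..1) = 1.00000 + 0.75675 = 1.75675
Tail: a^2/(2!(1−ρ)) = 0.57267/(2·0.6216) = 0.46063
P₀ = 1/(1.75675 + 0.46063) = 1/2.21738 = 0.450982

Final: 0.450982


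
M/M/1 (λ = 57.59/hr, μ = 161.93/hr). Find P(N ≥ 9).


ρ = 57.59/161.93 = 0.3556
P(N ≥ n) = ρ^n = 0.3556^9 = 0.00009103

Final: 0.00009103


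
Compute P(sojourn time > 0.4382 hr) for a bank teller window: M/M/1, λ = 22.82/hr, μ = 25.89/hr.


W ~ Exponential(μ−λ) for M/M/1.
μ − λ = 25.89 − 22.82 = 3.0700
P(W > t) = e^{−(μ−λ)t} = e^{−1.3453} = 0.260468

Final: 0.260468


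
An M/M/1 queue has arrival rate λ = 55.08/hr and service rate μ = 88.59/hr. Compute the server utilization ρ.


ρ = λ/μ = 55.08/88.59 = 0.6217

Final: 0.6217


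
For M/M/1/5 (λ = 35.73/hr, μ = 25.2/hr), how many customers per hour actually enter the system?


ρ = 1.4179; P_K = (1−ρ)ρ^5/(1−ρ^6) = 0.336076
λ_eff = λ(1 − P_K) = 35.73·(1 − 0.336076) = 35.73·0.663924 = 23.7220 /hr

Final: 23.7220 /hr


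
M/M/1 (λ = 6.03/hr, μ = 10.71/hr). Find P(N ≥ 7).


ρ = 6.03/10.71 = 0.5630
P(N ≥ n) = ρ^n = 0.5630^7 = 0.017935

Final: 0.017935


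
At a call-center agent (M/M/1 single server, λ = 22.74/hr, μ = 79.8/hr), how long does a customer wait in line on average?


ρ = 22.74/79.8 = 0.2850
Wq = ρ/(μ−λ) = 0.2850/(79.8 − 22.74) = 0.2850/57.06 = 0.004994 hr

Final: 0.004994 hr


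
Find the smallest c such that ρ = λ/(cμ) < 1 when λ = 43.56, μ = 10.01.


Stability requires cμ > λ ⇔ c > λ/μ.
λ/μ = 43.56/10.01 = 4.3516
Minimum integer c = ⌊4.3516⌋ + 1 = 5
Check: 5·10.01 = 50.05 > 43.56, while 4·10.01 = 40.04 ≤ 43.56

Final: 5 servers


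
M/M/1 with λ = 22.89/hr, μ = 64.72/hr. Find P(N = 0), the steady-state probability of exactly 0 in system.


ρ = 22.89/64.72 = 0.3537
P_n = (1−ρ)·ρ^n = (1 − 0.3537)·0.3537^0 = 0.6463·1.000000 = 0.646323

Final: 0.646323


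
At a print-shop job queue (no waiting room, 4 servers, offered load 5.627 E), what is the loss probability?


B(c,a) = (a^c/c!) / Σ_{k=0}^{c} a^k/k!
a^4/4! = 41.773072
Σ terms (k=0..4): 1.00000 + 5.62700 + 15.83156 + 29.69474 + 41.77307 = 93.926375
B = 41.773072/93.926375 = 0.444743

Final: 0.444743


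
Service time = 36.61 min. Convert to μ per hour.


μ = 1/(service time) in consistent units.
1 hour = 60 min, so μ = 60/36.61 = 1.6389 per hour

Final: 1.6389 /hr


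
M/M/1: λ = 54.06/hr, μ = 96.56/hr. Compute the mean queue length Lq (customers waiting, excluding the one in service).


ρ = 54.06/96.56 = 0.5599
Lq = ρ²/(1−ρ) = 0.3134/0.4401 = 0.7121

Final: 0.7121


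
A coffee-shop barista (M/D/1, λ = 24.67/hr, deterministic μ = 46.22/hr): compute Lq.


ρ = 24.67/46.22 = 0.5338
M/D/1: Lq = ρ²/(2(1−ρ)) = 0.2849/(2·0.4662) = 0.30551

Final: 0.30551


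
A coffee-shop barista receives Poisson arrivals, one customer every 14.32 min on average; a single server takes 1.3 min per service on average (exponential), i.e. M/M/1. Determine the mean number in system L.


λ = 60/14.32 = 4.1899 /hr
μ = 60/1.3 = 46.1538 /hr
ρ = λ/μ = 4.1899/46.1538 = 0.09078
L = ρ/(1−ρ) = 0.09078/0.9092 = 0.09985

Final: 0.09985


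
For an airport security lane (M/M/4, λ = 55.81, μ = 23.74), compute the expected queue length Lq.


a = λ/μ = 2.3509; ρ = a/4 = 0.5877
P₀ = 0.087978
Lq = P₀·a^c·ρ / (c!·(1−ρ)²) = 0.087978·30.54395·0.5877/(24·0.16997)
= 0.38715

Final: 0.38715


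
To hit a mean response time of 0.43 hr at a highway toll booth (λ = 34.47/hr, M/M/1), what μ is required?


W = 1/(μ−λ) ⇒ μ − λ = 1/W = 1/0.43 = 2.3256
μ = λ + 1/W = 34.47 + 2.3256 = 36.7956 per hr

Final: 36.7956 /hr


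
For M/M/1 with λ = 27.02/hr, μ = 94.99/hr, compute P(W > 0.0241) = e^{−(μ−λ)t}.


W ~ Exponential(μ−λ) for M/M/1.
μ − λ = 94.99 − 27.02 = 67.9700
P(W > t) = e^{−(μ−λ)t} = e^{−1.6381} = 0.194353

Final: 0.194353


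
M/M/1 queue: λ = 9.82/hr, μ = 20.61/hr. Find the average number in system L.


ρ = λ/μ = 9.82/20.61 = 0.4765
L = ρ/(1−ρ) = 0.4765/(1 − 0.4765) = 0.4765/0.5235 = 0.9101

Final: 0.9101


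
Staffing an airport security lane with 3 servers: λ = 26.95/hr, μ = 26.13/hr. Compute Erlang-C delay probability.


a = λ/μ = 1.0314; ρ = a/3 = 0.3438
P₀ = 0.351876 (from M/M/c formula)
C(c,a) = [a^c/(c!(1−ρ))]·P₀ = [1.09713/(6·0.6562)]·0.351876
= 0.27865·0.351876 = 0.098052

Final: 0.098052


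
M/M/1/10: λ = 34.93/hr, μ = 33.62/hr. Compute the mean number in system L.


ρ = 34.93/33.62 = 1.0390
L = ρ[1 − (K+1)ρ^K + Kρ^(K+1)] / [(1−ρ)(1−ρ^(K+1))]
Numerator: 1.0390·(1 − 11·1.465577 + 10·1.522684) = 0.109594
Denominator: (-0.03896)·(-0.522684) = 0.020366
L = 0.109594/0.020366 = 5.3811

Final: 5.3811


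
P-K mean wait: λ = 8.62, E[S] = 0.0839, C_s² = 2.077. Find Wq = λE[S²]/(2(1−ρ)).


ρ = λ·E[S] = 8.62·0.0839 = 0.7232
E[S²] = E[S]²(1+C_s²) = 0.0839²·(1+2.077) = 0.021660
Wq = λ·E[S²]/(2(1−ρ)) = 8.62·0.021660/(2·0.2768) = 0.33728 hr

Final: 0.33728 hr


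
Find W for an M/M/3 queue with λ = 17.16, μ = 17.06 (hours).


a = 1.0059; ρ = 0.3353; P₀ = 0.361414
Lq = P₀·a^c·ρ/(c!(1−ρ)²) = 0.04652
Wq = Lq/λ = 0.04652/17.16 = 0.002711 hr
W = Wq + 1/μ = 0.002711 + 0.05862 = 0.06133 hr

Final: 0.06133 hr


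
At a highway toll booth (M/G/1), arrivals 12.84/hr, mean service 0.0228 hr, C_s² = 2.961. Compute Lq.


ρ = λ·E[S] = 12.84·0.0228 = 0.2928
Lq = ρ²(1+C_s²)/(2(1−ρ)) = 0.08570·(1+2.961)/(2·0.7072)
= 0.08570·3.9610/1.4145 = 0.24000

Final: 0.24000


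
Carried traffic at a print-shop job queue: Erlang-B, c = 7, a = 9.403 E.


B(7,9.403) = 0.381408 (Erlang-B)
Carried load = a(1 − B) = 9.403·(1 − 0.381408) = 9.403·0.618592 = 5.8166 E

Final: 5.8166 Erlangs


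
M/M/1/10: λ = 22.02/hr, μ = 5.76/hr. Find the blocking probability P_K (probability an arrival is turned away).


ρ = λ/μ = 22.02/5.76 = 3.8229
P_K = (1−ρ)ρ^K/(1−ρ^(K+1)) = (-2.8229·666727.413442)/(1 − 2548843.340970)
= -1882115.927528/-2548842.340970 = 0.738420

Final: 0.738420


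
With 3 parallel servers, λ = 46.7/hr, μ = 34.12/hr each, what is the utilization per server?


ρ = λ/(cμ) = 46.7/(3·34.12) = 46.7/102.36 = 0.4562

Final: 0.4562


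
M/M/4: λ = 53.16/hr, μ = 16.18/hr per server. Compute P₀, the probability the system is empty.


a = λ/μ = 53.16/16.18 = 3.2855; ρ = a/c = 0.8214
Σ_{k=0}^{3} a^k/k! (terms k=0..3) = 1.00000 + 3.28554 + 5.39738 + 5.91110 = 15.59401
Tail: a^4/(4!(1−ρ)) = 116.52680/(24·0.1786) = 27.18287
P₀ = 1/(15.59401 + 27.18287) = 1/42.77688 = 0.023377

Final: 0.023377


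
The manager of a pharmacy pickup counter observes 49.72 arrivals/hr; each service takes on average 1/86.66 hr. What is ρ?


ρ = λ/μ = 49.72/86.66 = 0.5737

Final: 0.5737


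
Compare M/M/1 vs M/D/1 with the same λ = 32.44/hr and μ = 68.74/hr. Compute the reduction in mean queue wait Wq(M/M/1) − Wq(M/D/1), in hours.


ρ = 32.44/68.74 = 0.4719
Wq(M/M/1) = ρ/(μ−λ) = 0.4719/36.30 = 0.01300 hr
Wq(M/D/1) = ρ/(2(μ−λ)) = 0.006500 hr
Savings = 0.01300 − 0.006500 = 0.006500 hr

Final: 0.006500 hr


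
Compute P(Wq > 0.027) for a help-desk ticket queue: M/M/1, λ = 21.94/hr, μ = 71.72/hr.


ρ = 21.94/71.72 = 0.3059
P(Wq > t) = ρ·e^{−(μ−λ)t} = 0.3059·e^{−1.3441}
= 0.3059·0.260785 = 0.079777

Final: 0.079777


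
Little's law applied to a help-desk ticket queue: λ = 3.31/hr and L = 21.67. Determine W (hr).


W = L/λ = 21.67/3.31 = 6.5468 hr

Final: 6.5468 hr


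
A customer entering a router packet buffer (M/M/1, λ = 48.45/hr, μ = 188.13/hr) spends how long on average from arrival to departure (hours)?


W = 1/(μ−λ) = 1/(188.13 − 48.45) = 1/139.68 = 0.007159 hr

Final: 0.007159 hr


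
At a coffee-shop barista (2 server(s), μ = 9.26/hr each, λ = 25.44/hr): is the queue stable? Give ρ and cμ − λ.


Total capacity cμ = 2·9.26 = 18.52/hr
ρ = λ/(cμ) = 25.44/18.52 = 1.3737
Stable ⇔ ρ < 1: NO
Spare capacity = cμ − λ = 18.52 − 25.44 = -6.92/hr

Final: ρ = 1.3737; unstable; margin = -6.92/hr


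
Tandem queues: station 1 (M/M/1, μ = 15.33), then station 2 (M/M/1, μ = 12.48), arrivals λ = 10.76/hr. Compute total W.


Each node sees arrival rate λ = 10.76/hr (tandem ⇒ throughput preserved).
W₁ = 1/(μ₁−λ) = 1/(15.33−10.76) = 0.21882 hr
W₂ = 1/(μ₂−λ) = 1/(12.48−10.76) = 0.58140 hr
W_total = W₁ + W₂ = 0.21882 + 0.58140 = 0.80021 hr

Final: 0.80021 hr


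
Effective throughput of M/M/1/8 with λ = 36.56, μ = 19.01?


ρ = 1.9232; P_K = (1−ρ)ρ^8/(1−ρ^9) = 0.481370
λ_eff = λ(1 − P_K) = 36.56·(1 − 0.481370) = 36.56·0.518630 = 18.9611 /hr

Final: 18.9611 /hr


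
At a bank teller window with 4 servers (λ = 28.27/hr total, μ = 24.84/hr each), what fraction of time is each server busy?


ρ = λ/(cμ) = 28.27/(4·24.84) = 28.27/99.36 = 0.2845

Final: 0.2845


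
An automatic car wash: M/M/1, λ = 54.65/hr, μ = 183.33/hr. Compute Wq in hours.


ρ = 54.65/183.33 = 0.2981
Wq = ρ/(μ−λ) = 0.2981/(183.33 − 54.65) = 0.2981/128.68 = 0.002317 hr

Final: 0.002317 hr


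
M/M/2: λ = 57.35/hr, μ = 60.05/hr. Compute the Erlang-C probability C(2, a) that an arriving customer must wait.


a = λ/μ = 0.9550; ρ = a/2 = 0.4775
P₀ = 0.353621 (from M/M/c formula)
C(c,a) = [a^c/(c!(1−ρ))]·P₀ = [0.91210/(2·0.5225)]·0.353621
= 0.87285·0.353621 = 0.308658

Final: 0.308658


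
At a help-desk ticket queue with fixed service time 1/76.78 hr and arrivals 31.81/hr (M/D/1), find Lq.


ρ = 31.81/76.78 = 0.4143
M/D/1: Lq = ρ²/(2(1−ρ)) = 0.1716/(2·0.5857) = 0.14653

Final: 0.14653


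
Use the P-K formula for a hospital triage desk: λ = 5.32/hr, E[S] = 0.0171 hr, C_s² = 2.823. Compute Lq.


ρ = λ·E[S] = 5.32·0.0171 = 0.09097
Lq = ρ²(1+C_s²)/(2(1−ρ)) = 0.008276·(1+2.823)/(2·0.9090)
= 0.008276·3.8230/1.8181 = 0.01740

Final: 0.01740


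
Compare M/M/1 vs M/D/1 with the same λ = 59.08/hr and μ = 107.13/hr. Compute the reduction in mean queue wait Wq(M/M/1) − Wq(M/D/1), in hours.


ρ = 59.08/107.13 = 0.5515
Wq(M/M/1) = ρ/(μ−λ) = 0.5515/48.05 = 0.01148 hr
Wq(M/D/1) = ρ/(2(μ−λ)) = 0.005739 hr
Savings = 0.01148 − 0.005739 = 0.005739 hr

Final: 0.005739 hr


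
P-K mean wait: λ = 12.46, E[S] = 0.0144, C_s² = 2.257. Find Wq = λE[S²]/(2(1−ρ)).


ρ = λ·E[S] = 12.46·0.0144 = 0.1794
E[S²] = E[S]²(1+C_s²) = 0.0144²·(1+2.257) = 0.0006754
Wq = λ·E[S²]/(2(1−ρ)) = 12.46·0.0006754/(2·0.8206) = 0.005128 hr

Final: 0.005128 hr


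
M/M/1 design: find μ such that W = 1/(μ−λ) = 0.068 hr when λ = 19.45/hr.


W = 1/(μ−λ) ⇒ μ − λ = 1/W = 1/0.068 = 14.7059
μ = λ + 1/W = 19.45 + 14.7059 = 34.1559 per hr

Final: 34.1559 /hr


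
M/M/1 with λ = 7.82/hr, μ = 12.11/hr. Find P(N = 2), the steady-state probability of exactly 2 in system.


ρ = 7.82/12.11 = 0.6457
P_n = (1−ρ)·ρ^n = (1 − 0.6457)·0.6457^2 = 0.3543·0.416990 = 0.147720

Final: 0.147720


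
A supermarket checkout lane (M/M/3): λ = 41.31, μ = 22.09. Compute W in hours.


a = 1.8701; ρ = 0.6234; P₀ = 0.133108
Lq = P₀·a^c·ρ/(c!(1−ρ)²) = 0.63755
Wq = Lq/λ = 0.63755/41.31 = 0.01543 hr
W = Wq + 1/μ = 0.01543 + 0.04527 = 0.06070 hr

Final: 0.06070 hr


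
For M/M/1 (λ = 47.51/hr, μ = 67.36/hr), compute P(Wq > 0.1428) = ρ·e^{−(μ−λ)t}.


ρ = 47.51/67.36 = 0.7053
P(Wq > t) = ρ·e^{−(μ−λ)t} = 0.7053·e^{−2.8346}
= 0.7053·0.058743 = 0.041432

Final: 0.041432


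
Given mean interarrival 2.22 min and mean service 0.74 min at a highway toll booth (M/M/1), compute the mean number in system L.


λ = 60/2.22 = 27.0270 /hr
μ = 60/0.74 = 81.0811 /hr
ρ = λ/μ = 27.0270/81.0811 = 0.3333
L = ρ/(1−ρ) = 0.3333/0.6667 = 0.5000

Final: 0.5000


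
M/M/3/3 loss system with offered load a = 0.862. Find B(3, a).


B(c,a) = (a^c/c!) / Σ_{k=0}^{c} a^k/k!
a^3/3! = 0.106751
Σ terms (k=0..3): 1.00000 + 0.86200 + 0.37152 + 0.10675 = 2.340273
B = 0.106751/2.340273 = 0.045615

Final: 0.045615


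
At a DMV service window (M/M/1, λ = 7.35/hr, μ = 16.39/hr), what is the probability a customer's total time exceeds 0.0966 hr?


W ~ Exponential(μ−λ) for M/M/1.
μ − λ = 16.39 − 7.35 = 9.0400
P(W > t) = e^{−(μ−λ)t} = e^{−0.8733} = 0.417586

Final: 0.417586


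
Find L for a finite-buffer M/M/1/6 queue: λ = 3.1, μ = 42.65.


ρ = 3.1/42.65 = 0.07268
L = ρ[1 − (K+1)ρ^K + Kρ^(K+1)] / [(1−ρ)(1−ρ^(K+1))]
Numerator: 0.07268·(1 − 7·0.0000001475 + 6·0.00000001072) = 0.072685
Denominator: (0.9273)·(1.000000) = 0.927315
L = 0.072685/0.927315 = 0.07838

Final: 0.07838


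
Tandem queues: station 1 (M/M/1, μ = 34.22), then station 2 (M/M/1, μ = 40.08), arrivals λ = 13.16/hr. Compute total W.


Each node sees arrival rate λ = 13.16/hr (tandem ⇒ throughput preserved).
W₁ = 1/(μ₁−λ) = 1/(34.22−13.16) = 0.04748 hr
W₂ = 1/(μ₂−λ) = 1/(40.08−13.16) = 0.03715 hr
W_total = W₁ + W₂ = 0.04748 + 0.03715 = 0.08463 hr

Final: 0.08463 hr


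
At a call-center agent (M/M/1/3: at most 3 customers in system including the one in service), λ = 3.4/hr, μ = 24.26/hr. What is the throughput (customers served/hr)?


ρ = 0.1401; P_K = (1−ρ)ρ^3/(1−ρ^4) = 0.002368
λ_eff = λ(1 − P_K) = 3.4·(1 − 0.002368) = 3.4·0.997632 = 3.3919 /hr

Final: 3.3919 /hr


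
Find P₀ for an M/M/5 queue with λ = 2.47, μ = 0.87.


a = λ/μ = 2.47/0.87 = 2.8391; ρ = a/c = 0.5678
Σ_{k=0}^{4} a^k/k! (terms k=0..4) = 1.00000 + 2.83908 + 4.03019 + 3.81401 + 2.70707 = 14.39035
Tail: a^5/(5!(1−ρ)) = 184.45418/(120·0.4322) = 3.55663
P₀ = 1/(14.39035 + 3.55663) = 1/17.94698 = 0.055720

Final: 0.055720


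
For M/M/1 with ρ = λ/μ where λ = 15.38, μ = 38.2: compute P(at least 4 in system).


ρ = 15.38/38.2 = 0.4026
P(N ≥ n) = ρ^n = 0.4026^4 = 0.026277

Final: 0.026277


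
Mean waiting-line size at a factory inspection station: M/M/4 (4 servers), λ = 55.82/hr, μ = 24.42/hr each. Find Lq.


a = λ/μ = 2.2858; ρ = a/4 = 0.5715
P₀ = 0.094846
Lq = P₀·a^c·ρ / (c!·(1−ρ)²) = 0.094846·27.30088·0.5715/(24·0.18365)
= 0.33572

Final: 0.33572


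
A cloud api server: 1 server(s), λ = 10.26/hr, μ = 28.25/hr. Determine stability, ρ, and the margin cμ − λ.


Total capacity cμ = 1·28.25 = 28.25/hr
ρ = λ/(cμ) = 10.26/28.25 = 0.3632
Stable ⇔ ρ < 1: YES
Spare capacity = cμ − λ = 28.25 − 10.26 = 17.99/hr

Final: ρ = 0.3632; stable; margin = 17.99/hr


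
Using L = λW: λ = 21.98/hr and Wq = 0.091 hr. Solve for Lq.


Lq = λWq = 21.98·0.091 = 2.0002

Final: 2.0002


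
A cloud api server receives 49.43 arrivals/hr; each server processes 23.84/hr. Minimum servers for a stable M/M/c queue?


Stability requires cμ > λ ⇔ c > λ/μ.
λ/μ = 49.43/23.84 = 2.0734
Minimum integer c = ⌊2.0734⌋ + 1 = 3
Check: 3·23.84 = 71.52 > 49.43, while 2·23.84 = 47.68 ≤ 49.43

Final: 3 servers


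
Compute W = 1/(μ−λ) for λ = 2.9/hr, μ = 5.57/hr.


W = 1/(μ−λ) = 1/(5.57 − 2.9) = 1/2.67 = 0.3745 hr

Final: 0.3745 hr


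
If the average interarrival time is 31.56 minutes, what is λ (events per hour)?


λ = 1/(interarrival time) in consistent units.
1 hour = 60 min, so λ = 60/31.56 = 1.9011 per hour

Final: 1.9011 /hr


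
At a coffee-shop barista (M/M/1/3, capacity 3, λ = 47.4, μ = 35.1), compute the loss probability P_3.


ρ = λ/μ = 47.4/35.1 = 1.3504
P_K = (1−ρ)ρ^K/(1−ρ^(K+1)) = (-0.3504·2.462712)/(1 − 3.325714)
= -0.863002/-2.325714 = 0.371070

Final: 0.371070


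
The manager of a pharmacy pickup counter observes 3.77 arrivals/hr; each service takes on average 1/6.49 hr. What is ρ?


ρ = λ/μ = 3.77/6.49 = 0.5809

Final: 0.5809


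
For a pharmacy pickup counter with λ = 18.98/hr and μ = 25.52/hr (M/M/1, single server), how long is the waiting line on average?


ρ = 18.98/25.52 = 0.7437
Lq = ρ²/(1−ρ) = 0.5531/0.2563 = 2.1584

Final: 2.1584


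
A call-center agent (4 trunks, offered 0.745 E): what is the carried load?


B(4,0.745) = 0.006100 (Erlang-B)
Carried load = a(1 − B) = 0.745·(1 − 0.006100) = 0.745·0.993900 = 0.7405 E

Final: 0.7405 Erlangs


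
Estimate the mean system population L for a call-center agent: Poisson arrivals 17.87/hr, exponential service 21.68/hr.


ρ = λ/μ = 17.87/21.68 = 0.8243
L = ρ/(1−ρ) = 0.8243/(1 − 0.8243) = 0.8243/0.1757 = 4.6903

Final: 4.6903


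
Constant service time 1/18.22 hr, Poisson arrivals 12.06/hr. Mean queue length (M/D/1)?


ρ = 12.06/18.22 = 0.6619
M/D/1: Lq = ρ²/(2(1−ρ)) = 0.4381/(2·0.3381) = 0.64794

Final: 0.64794


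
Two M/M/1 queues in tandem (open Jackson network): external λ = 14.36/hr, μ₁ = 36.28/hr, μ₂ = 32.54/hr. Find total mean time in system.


Each node sees arrival rate λ = 14.36/hr (tandem ⇒ throughput preserved).
W₁ = 1/(μ₁−λ) = 1/(36.28−14.36) = 0.04562 hr
W₂ = 1/(μ₂−λ) = 1/(32.54−14.36) = 0.05501 hr
W_total = W₁ + W₂ = 0.04562 + 0.05501 = 0.10063 hr

Final: 0.10063 hr


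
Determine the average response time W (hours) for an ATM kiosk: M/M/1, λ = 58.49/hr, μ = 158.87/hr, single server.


W = 1/(μ−λ) = 1/(158.87 − 58.49) = 1/100.38 = 0.009962 hr

Final: 0.009962 hr


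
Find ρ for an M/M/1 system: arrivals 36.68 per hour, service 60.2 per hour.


ρ = λ/μ = 36.68/60.2 = 0.6093

Final: 0.6093


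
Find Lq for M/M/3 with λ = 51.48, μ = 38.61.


a = λ/μ = 1.3333; ρ = a/3 = 0.4444
P₀ = 0.254237
Lq = P₀·a^c·ρ / (c!·(1−ρ)²) = 0.254237·2.37037·0.4444/(6·0.30864)
= 0.14463

Final: 0.14463


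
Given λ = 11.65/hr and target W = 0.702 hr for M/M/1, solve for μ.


W = 1/(μ−λ) ⇒ μ − λ = 1/W = 1/0.702 = 1.4245
μ = λ + 1/W = 11.65 + 1.4245 = 13.0745 per hr

Final: 13.0745 /hr


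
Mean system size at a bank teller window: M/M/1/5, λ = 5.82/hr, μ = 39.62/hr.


ρ = 5.82/39.62 = 0.1469
L = ρ[1 − (K+1)ρ^K + Kρ^(K+1)] / [(1−ρ)(1−ρ^(K+1))]
Numerator: 0.1469·(1 − 6·0.00006840 + 5·0.00001005) = 0.146843
Denominator: (0.8531)·(0.999990) = 0.853096
L = 0.146843/0.853096 = 0.1721

Final: 0.1721


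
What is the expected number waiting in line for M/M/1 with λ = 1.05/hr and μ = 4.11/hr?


ρ = 1.05/4.11 = 0.2555
Lq = ρ²/(1−ρ) = 0.06527/0.7445 = 0.08766

Final: 0.08766


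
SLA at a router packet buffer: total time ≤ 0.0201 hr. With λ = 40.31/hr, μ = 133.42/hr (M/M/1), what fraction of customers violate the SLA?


W ~ Exponential(μ−λ) for M/M/1.
μ − λ = 133.42 − 40.31 = 93.1100
P(W > t) = e^{−(μ−λ)t} = e^{−1.8715} = 0.153891

Final: 0.153891


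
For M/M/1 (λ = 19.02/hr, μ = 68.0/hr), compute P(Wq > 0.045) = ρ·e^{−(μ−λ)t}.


ρ = 19.02/68.0 = 0.2797
P(Wq > t) = ρ·e^{−(μ−λ)t} = 0.2797·e^{−2.2041}
= 0.2797·0.110350 = 0.030865

Final: 0.030865


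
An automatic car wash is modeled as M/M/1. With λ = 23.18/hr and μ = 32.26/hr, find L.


ρ = λ/μ = 23.18/32.26 = 0.7185
L = ρ/(1−ρ) = 0.7185/(1 − 0.7185) = 0.7185/0.2815 = 2.5529

Final: 2.5529


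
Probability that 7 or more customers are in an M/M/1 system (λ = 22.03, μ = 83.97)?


ρ = 22.03/83.97 = 0.2624
P(N ≥ n) = ρ^n = 0.2624^7 = 0.00008555

Final: 0.00008555


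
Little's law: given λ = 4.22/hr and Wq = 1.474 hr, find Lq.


Lq = λWq = 4.22·1.474 = 6.2203

Final: 6.2203


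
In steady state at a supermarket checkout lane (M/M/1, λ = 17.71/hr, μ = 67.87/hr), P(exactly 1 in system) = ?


ρ = 17.71/67.87 = 0.2609
P_n = (1−ρ)·ρ^n = (1 − 0.2609)·0.2609^1 = 0.7391·0.260940 = 0.192850

Final: 0.192850


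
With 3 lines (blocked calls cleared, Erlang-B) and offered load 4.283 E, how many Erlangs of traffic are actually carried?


B(3,4.283) = 0.475310 (Erlang-B)
Carried load = a(1 − B) = 4.283·(1 − 0.475310) = 4.283·0.524690 = 2.2472 E

Final: 2.2472 Erlangs


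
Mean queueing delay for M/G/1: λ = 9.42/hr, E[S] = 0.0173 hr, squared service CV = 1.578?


ρ = λ·E[S] = 9.42·0.0173 = 0.1630
E[S²] = E[S]²(1+C_s²) = 0.0173²·(1+1.578) = 0.0007716
Wq = λ·E[S²]/(2(1−ρ)) = 9.42·0.0007716/(2·0.8370) = 0.004342 hr

Final: 0.004342 hr


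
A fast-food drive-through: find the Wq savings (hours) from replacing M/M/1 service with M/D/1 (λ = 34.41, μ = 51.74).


ρ = 34.41/51.74 = 0.6651
Wq(M/M/1) = ρ/(μ−λ) = 0.6651/17.33 = 0.03838 hr
Wq(M/D/1) = ρ/(2(μ−λ)) = 0.01919 hr
Savings = 0.03838 − 0.01919 = 0.01919 hr

Final: 0.01919 hr


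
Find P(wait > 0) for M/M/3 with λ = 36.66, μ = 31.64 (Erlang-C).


a = λ/μ = 1.1587; ρ = a/3 = 0.3862
P₀ = 0.307476 (from M/M/c formula)
C(c,a) = [a^c/(c!(1−ρ))]·P₀ = [1.55549/(6·0.6138)]·0.307476
= 0.42238·0.307476 = 0.129872

Final: 0.129872


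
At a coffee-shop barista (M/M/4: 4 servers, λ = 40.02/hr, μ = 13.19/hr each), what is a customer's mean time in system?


a = 3.0341; ρ = 0.7585; P₀ = 0.035822
Lq = P₀·a^c·ρ/(c!(1−ρ)²) = 1.64554
Wq = Lq/λ = 1.64554/40.02 = 0.04112 hr
W = Wq + 1/μ = 0.04112 + 0.07582 = 0.11693 hr

Final: 0.11693 hr


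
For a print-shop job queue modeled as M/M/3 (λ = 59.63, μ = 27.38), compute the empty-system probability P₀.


a = λ/μ = 59.63/27.38 = 2.1779; ρ = a/c = 0.7260
Σ_{k=0}^{2} a^k/k! (terms k=0..2) = 1.00000 + 2.17787 + 2.37155 = 5.54942
Tail: a^3/(3!(1−ρ)) = 10.32985/(6·0.2740) = 6.28235
P₀ = 1/(5.54942 + 6.28235) = 1/11.83177 = 0.084518

Final: 0.084518


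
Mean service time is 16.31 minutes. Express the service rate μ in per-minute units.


μ = 1/(service time) in consistent units.
1 minute = 1 min, so μ = 1/16.31 = 0.06131 per minute

Final: 0.06131 /min


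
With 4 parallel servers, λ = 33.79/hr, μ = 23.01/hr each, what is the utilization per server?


ρ = λ/(cμ) = 33.79/(4·23.01) = 33.79/92.04 = 0.3671

Final: 0.3671


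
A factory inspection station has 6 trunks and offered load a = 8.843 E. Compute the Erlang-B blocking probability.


B(c,a) = (a^c/c!) / Σ_{k=0}^{c} a^k/k!
a^6/6! = 664.148588
Σ terms (k=0..6): 1.00000 + 8.84300 + 39.09932 + 115.25178 + 254.79286 + 450.62666 + 664.14859 = 1533.762208
B = 664.148588/1533.762208 = 0.433019

Final: 0.433019


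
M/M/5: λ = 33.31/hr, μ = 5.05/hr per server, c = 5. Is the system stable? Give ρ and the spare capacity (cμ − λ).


Total capacity cμ = 5·5.05 = 25.25/hr
ρ = λ/(cμ) = 33.31/25.25 = 1.3192
Stable ⇔ ρ < 1: NO
Spare capacity = cμ − λ = 25.25 − 33.31 = -8.06/hr

Final: ρ = 1.3192; unstable; margin = -8.06/hr


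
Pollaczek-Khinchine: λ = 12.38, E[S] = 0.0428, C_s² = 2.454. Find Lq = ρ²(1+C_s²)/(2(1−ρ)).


ρ = λ·E[S] = 12.38·0.0428 = 0.5299
Lq = ρ²(1+C_s²)/(2(1−ρ)) = 0.2808·(1+2.454)/(2·0.4701)
= 0.2808·3.4540/0.9403 = 1.03133

Final: 1.03133


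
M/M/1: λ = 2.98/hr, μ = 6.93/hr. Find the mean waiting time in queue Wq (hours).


ρ = 2.98/6.93 = 0.4300
Wq = ρ/(μ−λ) = 0.4300/(6.93 − 2.98) = 0.4300/3.95 = 0.1089 hr

Final: 0.1089 hr


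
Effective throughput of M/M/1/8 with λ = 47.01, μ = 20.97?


ρ = 2.2418; P_K = (1−ρ)ρ^8/(1−ρ^9) = 0.554312
λ_eff = λ(1 − P_K) = 47.01·(1 − 0.554312) = 47.01·0.445688 = 20.9518 /hr

Final: 20.9518 /hr


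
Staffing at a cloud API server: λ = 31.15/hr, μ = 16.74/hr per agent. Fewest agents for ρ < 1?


Stability requires cμ > λ ⇔ c > λ/μ.
λ/μ = 31.15/16.74 = 1.8608
Minimum integer c = ⌊1.8608⌋ + 1 = 2
Check: 2·16.74 = 33.48 > 31.15, while 1·16.74 = 16.74 ≤ 31.15

Final: 2 servers


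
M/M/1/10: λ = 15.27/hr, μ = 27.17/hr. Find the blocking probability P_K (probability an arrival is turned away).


ρ = λ/μ = 15.27/27.17 = 0.5620
P_K = (1−ρ)ρ^K/(1−ρ^(K+1)) = (0.4380·0.003144)/(1 − 0.001767)
= 0.001377/0.998233 = 0.001379

Final: 0.001379


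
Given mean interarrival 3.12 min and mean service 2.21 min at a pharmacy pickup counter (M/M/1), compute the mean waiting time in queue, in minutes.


λ = 60/3.12 = 19.2308 /hr
μ = 60/2.21 = 27.1493 /hr
ρ = λ/μ = 19.2308/27.1493 = 0.7083
Wq = ρ/(μ−λ) = 0.7083/(27.1493−19.2308) = 0.08945 hr
In minutes: 0.08945·60 = 5.367 min

Final: 5.367 min


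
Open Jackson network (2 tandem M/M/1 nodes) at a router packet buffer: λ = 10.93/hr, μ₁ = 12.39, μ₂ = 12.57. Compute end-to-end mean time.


Each node sees arrival rate λ = 10.93/hr (tandem ⇒ throughput preserved).
W₁ = 1/(μ₁−λ) = 1/(12.39−10.93) = 0.68493 hr
W₂ = 1/(μ₂−λ) = 1/(12.57−10.93) = 0.60976 hr
W_total = W₁ + W₂ = 0.68493 + 0.60976 = 1.29469 hr

Final: 1.29469 hr


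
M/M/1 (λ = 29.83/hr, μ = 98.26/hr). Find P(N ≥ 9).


ρ = 29.83/98.26 = 0.3036
P(N ≥ n) = ρ^n = 0.3036^9 = 0.00002190

Final: 0.00002190


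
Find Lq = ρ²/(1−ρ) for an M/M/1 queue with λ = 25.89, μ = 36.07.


ρ = 25.89/36.07 = 0.7178
Lq = ρ²/(1−ρ) = 0.5152/0.2822 = 1.8255

Final: 1.8255


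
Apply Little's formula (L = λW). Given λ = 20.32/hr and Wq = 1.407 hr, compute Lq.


Lq = λWq = 20.32·1.407 = 28.5902

Final: 28.5902


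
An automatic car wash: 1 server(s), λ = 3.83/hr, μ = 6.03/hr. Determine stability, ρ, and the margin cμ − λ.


Total capacity cμ = 1·6.03 = 6.03/hr
ρ = λ/(cμ) = 3.83/6.03 = 0.6352
Stable ⇔ ρ < 1: YES
Spare capacity = cμ − λ = 6.03 − 3.83 = 2.20/hr

Final: ρ = 0.6352; stable; margin = 2.20/hr


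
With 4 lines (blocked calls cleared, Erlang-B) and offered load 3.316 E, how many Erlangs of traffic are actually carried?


B(4,3.316) = 0.240714 (Erlang-B)
Carried load = a(1 − B) = 3.316·(1 − 0.240714) = 3.316·0.759286 = 2.5178 E

Final: 2.5178 Erlangs


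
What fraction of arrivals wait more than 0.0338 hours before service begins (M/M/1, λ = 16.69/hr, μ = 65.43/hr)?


ρ = 16.69/65.43 = 0.2551
P(Wq > t) = ρ·e^{−(μ−λ)t} = 0.2551·e^{−1.6474}
= 0.2551·0.192548 = 0.049115

Final: 0.049115


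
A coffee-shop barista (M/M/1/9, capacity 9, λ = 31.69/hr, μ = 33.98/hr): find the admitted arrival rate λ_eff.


ρ = 0.9326; P_K = (1−ρ)ρ^9/(1−ρ^10) = 0.071608
λ_eff = λ(1 − P_K) = 31.69·(1 − 0.071608) = 31.69·0.928392 = 29.4208 /hr

Final: 29.4208 /hr


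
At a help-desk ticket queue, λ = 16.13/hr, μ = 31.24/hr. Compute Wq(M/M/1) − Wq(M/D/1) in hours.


ρ = 16.13/31.24 = 0.5163
Wq(M/M/1) = ρ/(μ−λ) = 0.5163/15.11 = 0.03417 hr
Wq(M/D/1) = ρ/(2(μ−λ)) = 0.01709 hr
Savings = 0.03417 − 0.01709 = 0.01709 hr

Final: 0.01709 hr


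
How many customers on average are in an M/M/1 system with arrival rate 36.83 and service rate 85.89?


ρ = λ/μ = 36.83/85.89 = 0.4288
L = ρ/(1−ρ) = 0.4288/(1 − 0.4288) = 0.4288/0.5712 = 0.7507

Final: 0.7507


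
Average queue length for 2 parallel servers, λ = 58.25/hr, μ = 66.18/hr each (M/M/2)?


a = λ/μ = 0.8802; ρ = a/2 = 0.4401
P₀ = 0.388804
Lq = P₀·a^c·ρ / (c!·(1−ρ)²) = 0.388804·0.77471·0.4401/(2·0.31350)
= 0.21142

Final: 0.21142
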